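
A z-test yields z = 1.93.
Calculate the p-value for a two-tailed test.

Answer: p-value ≈ 0.0536

Derivation:
For z = 1.93:
p = 2×P(Z > |1.93|) = 2×(1 - Φ(1.93)) = 0.0536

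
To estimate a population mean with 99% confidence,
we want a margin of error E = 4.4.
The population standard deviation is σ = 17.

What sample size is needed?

z_0.005 = 2.576
n = (z×σ/E)² = (2.576×17/4.4)²
n = 99.0568
Round up: n = 100

Answer: n = 100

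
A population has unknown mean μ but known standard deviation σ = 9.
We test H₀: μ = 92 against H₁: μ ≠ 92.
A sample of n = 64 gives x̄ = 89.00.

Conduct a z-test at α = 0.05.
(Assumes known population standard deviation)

Answer: z = -2.6667, reject H₀

Derivation:
Standard error: SE = σ/√n = 9/√64 = 1.1250
z-statistic: z = (x̄ - μ₀)/SE = (89.00 - 92)/1.1250 = -2.6667
Critical value: ±1.960
p-value = 0.0077
Decision: reject H₀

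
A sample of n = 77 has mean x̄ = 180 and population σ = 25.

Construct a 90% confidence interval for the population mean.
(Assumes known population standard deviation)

Confidence level: 90%, α = 0.1
z_0.05 = 1.645
SE = σ/√n = 25/√77 = 2.8490
Margin of error = 1.645 × 2.8490 = 4.6866
CI: x̄ ± margin = 180 ± 4.6866
CI: (175.3134, 184.6866)

Answer: (175.3134, 184.6866)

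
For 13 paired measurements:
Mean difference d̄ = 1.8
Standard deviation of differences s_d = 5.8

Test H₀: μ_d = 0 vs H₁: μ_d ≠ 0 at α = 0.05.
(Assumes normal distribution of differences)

df = n - 1 = 12
SE = s_d/√n = 5.8/√13 = 1.6086
t = d̄/SE = 1.8/1.6086 = 1.1190
Critical value: t_{0.025,12} = ±2.179
p-value ≈ 0.2850
Decision: fail to reject H₀

Answer: t = 1.1190, fail to reject H₀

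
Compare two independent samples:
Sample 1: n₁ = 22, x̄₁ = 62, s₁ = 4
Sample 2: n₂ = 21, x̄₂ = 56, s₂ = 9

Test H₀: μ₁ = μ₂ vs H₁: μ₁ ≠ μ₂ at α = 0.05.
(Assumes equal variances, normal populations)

Answer: t = 2.8474, reject H₀

Derivation:
Pooled variance: s²_p = [21×4² + 20×9²]/(41) = 47.7073
s_p = 6.9070
SE = s_p×√(1/n₁ + 1/n₂) = 6.9070×√(1/22 + 1/21) = 2.1072
t = (x̄₁ - x̄₂)/SE = (62 - 56)/2.1072 = 2.8474
df = 41, t-critical = ±2.020
Decision: reject H₀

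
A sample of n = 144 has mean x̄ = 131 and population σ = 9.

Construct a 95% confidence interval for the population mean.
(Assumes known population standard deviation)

Answer: (129.5300, 132.4700)

Derivation:
Confidence level: 95%, α = 0.05
z_0.025 = 1.960
SE = σ/√n = 9/√144 = 0.7500
Margin of error = 1.960 × 0.7500 = 1.4700
CI: x̄ ± margin = 131 ± 1.4700
CI: (129.5300, 132.4700)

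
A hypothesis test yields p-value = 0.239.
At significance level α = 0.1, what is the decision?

Answer: fail to reject H₀

Derivation:
Compare p-value to α:
0.239 ≥ 0.1
Decision: fail to reject H₀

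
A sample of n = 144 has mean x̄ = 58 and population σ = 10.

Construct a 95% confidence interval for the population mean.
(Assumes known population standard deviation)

Answer: (56.3667, 59.6333)

Derivation:
Confidence level: 95%, α = 0.05
z_0.025 = 1.960
SE = σ/√n = 10/√144 = 0.8333
Margin of error = 1.960 × 0.8333 = 1.6333
CI: x̄ ± margin = 58 ± 1.6333
CI: (56.3667, 59.6333)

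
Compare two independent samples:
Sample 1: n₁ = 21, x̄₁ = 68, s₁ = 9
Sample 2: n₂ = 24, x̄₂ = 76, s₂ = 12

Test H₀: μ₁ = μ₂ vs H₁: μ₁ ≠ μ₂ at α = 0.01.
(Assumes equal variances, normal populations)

Answer: t = -2.4999, fail to reject H₀

Derivation:
Pooled variance: s²_p = [20×9² + 23×12²]/(43) = 114.6977
s_p = 10.7097
SE = s_p×√(1/n₁ + 1/n₂) = 10.7097×√(1/21 + 1/24) = 3.2001
t = (x̄₁ - x̄₂)/SE = (68 - 76)/3.2001 = -2.4999
df = 43, t-critical = ±2.695
Decision: fail to reject H₀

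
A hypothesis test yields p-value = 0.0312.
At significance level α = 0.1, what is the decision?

Compare p-value to α:
0.0312 < 0.1
Decision: reject H₀

Answer: reject H₀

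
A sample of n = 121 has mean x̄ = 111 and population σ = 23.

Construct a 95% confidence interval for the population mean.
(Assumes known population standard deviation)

Confidence level: 95%, α = 0.05
z_0.025 = 1.960
SE = σ/√n = 23/√121 = 2.0909
Margin of error = 1.960 × 2.0909 = 4.0982
CI: x̄ ± margin = 111 ± 4.0982
CI: (106.9018, 115.0982)

Answer: (106.9018, 115.0982)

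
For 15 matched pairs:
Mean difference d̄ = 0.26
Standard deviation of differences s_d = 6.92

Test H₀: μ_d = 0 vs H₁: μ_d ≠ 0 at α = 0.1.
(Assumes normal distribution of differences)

Answer: t = 0.1455, fail to reject H₀

Derivation:
df = n - 1 = 14
SE = s_d/√n = 6.92/√15 = 1.7867
t = d̄/SE = 0.26/1.7867 = 0.1455
Critical value: t_{0.05,14} = ±1.761
p-value ≈ 0.8864
Decision: fail to reject H₀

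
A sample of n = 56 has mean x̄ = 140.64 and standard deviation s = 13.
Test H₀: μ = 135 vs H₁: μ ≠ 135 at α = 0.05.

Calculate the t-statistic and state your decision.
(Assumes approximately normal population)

df = n - 1 = 55
SE = s/√n = 13/√56 = 1.7372
t = (x̄ - μ₀)/SE = (140.64 - 135)/1.7372 = 3.2466
Critical value: t_{0.025,55} = ±2.004
p-value ≈ 0.0020
Decision: reject H₀

Answer: t = 3.2466, reject H₀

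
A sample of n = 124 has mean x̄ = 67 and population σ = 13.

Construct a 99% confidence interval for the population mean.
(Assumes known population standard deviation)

Confidence level: 99%, α = 0.01
z_0.005 = 2.576
SE = σ/√n = 13/√124 = 1.1674
Margin of error = 2.576 × 1.1674 = 3.0072
CI: x̄ ± margin = 67 ± 3.0072
CI: (63.9928, 70.0072)

Answer: (63.9928, 70.0072)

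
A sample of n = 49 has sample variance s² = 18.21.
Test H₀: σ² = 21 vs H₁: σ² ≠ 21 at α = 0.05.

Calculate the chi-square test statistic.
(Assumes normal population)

Answer: χ² = 41.6229, fail to reject H₀

Derivation:
df = n - 1 = 48
χ² = (n-1)s²/σ₀² = 48×18.21/21 = 41.6229
Critical values: χ²_{0.975,48} = 30.755, χ²_{0.025,48} = 69.023
Rejection region: χ² < 30.755 or χ² > 69.023
Decision: fail to reject H₀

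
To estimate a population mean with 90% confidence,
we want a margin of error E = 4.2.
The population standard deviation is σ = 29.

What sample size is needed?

Answer: n = 130

Derivation:
z_0.05 = 1.645
n = (z×σ/E)² = (1.645×29/4.2)²
n = 129.0117
Round up: n = 130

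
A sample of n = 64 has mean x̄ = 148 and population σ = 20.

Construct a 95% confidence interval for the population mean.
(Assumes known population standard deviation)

Answer: (143.1000, 152.9000)

Derivation:
Confidence level: 95%, α = 0.05
z_0.025 = 1.960
SE = σ/√n = 20/√64 = 2.5000
Margin of error = 1.960 × 2.5000 = 4.9000
CI: x̄ ± margin = 148 ± 4.9000
CI: (143.1000, 152.9000)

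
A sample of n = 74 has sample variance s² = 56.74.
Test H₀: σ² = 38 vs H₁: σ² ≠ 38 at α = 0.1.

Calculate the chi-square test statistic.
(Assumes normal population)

Answer: χ² = 109.0005, reject H₀

Derivation:
df = n - 1 = 73
χ² = (n-1)s²/σ₀² = 73×56.74/38 = 109.0005
Critical values: χ²_{0.95,73} = 54.325, χ²_{0.05,73} = 93.945
Rejection region: χ² < 54.325 or χ² > 93.945
Decision: reject H₀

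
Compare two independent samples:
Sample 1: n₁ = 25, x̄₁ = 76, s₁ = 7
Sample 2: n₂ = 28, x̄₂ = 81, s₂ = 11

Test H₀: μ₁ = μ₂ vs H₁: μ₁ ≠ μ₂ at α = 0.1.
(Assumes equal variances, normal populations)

Answer: t = -1.9468, reject H₀

Derivation:
Pooled variance: s²_p = [24×7² + 27×11²]/(51) = 87.1176
s_p = 9.3337
SE = s_p×√(1/n₁ + 1/n₂) = 9.3337×√(1/25 + 1/28) = 2.5683
t = (x̄₁ - x̄₂)/SE = (76 - 81)/2.5683 = -1.9468
df = 51, t-critical = ±1.675
Decision: reject H₀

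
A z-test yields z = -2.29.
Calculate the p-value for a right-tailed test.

Answer: p-value ≈ 0.9890

Derivation:
For z = -2.29:
p = P(Z > -2.29) = 1 - Φ(-2.29) = 0.9890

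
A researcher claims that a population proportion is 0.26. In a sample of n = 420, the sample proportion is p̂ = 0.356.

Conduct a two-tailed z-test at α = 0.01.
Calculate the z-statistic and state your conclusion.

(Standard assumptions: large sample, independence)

H₀: p = 0.26, H₁: p ≠ 0.26
Standard error: SE = √(p₀(1-p₀)/n) = √(0.26×0.74/420) = 0.021403
z-statistic: z = (p̂ - p₀)/SE = (0.356 - 0.26)/0.021403 = 4.4854
Critical value: z_0.005 = ±2.576
p-value < 0.0001
Decision: reject H₀ at α = 0.01

Answer: z = 4.4854, reject H₀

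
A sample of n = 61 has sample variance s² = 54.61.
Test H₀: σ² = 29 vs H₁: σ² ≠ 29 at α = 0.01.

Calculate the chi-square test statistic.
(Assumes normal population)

df = n - 1 = 60
χ² = (n-1)s²/σ₀² = 60×54.61/29 = 112.9862
Critical values: χ²_{0.995,60} = 35.534, χ²_{0.005,60} = 91.952
Rejection region: χ² < 35.534 or χ² > 91.952
Decision: reject H₀

Answer: χ² = 112.9862, reject H₀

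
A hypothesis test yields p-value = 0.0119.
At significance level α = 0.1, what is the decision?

Compare p-value to α:
0.0119 < 0.1
Decision: reject H₀

Answer: reject H₀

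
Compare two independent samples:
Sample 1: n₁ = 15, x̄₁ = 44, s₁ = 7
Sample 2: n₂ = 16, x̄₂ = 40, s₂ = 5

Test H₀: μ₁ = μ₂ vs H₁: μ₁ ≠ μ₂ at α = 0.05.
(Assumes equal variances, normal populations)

Pooled variance: s²_p = [14×7² + 15×5²]/(29) = 36.5862
s_p = 6.0487
SE = s_p×√(1/n₁ + 1/n₂) = 6.0487×√(1/15 + 1/16) = 2.1739
t = (x̄₁ - x̄₂)/SE = (44 - 40)/2.1739 = 1.8400
df = 29, t-critical = ±2.045
Decision: fail to reject H₀

Answer: t = 1.8400, fail to reject H₀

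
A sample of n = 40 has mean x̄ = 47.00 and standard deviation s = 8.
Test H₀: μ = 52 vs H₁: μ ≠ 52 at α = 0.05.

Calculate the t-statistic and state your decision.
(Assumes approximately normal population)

df = n - 1 = 39
SE = s/√n = 8/√40 = 1.2649
t = (x̄ - μ₀)/SE = (47.00 - 52)/1.2649 = -3.9529
Critical value: t_{0.025,39} = ±2.023
p-value ≈ 0.0003
Decision: reject H₀

Answer: t = -3.9529, reject H₀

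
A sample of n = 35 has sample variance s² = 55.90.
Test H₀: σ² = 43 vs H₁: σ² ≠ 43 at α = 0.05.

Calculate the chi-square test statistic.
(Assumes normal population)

Answer: χ² = 44.2000, fail to reject H₀

Derivation:
df = n - 1 = 34
χ² = (n-1)s²/σ₀² = 34×55.90/43 = 44.2000
Critical values: χ²_{0.975,34} = 19.806, χ²_{0.025,34} = 51.966
Rejection region: χ² < 19.806 or χ² > 51.966
Decision: fail to reject H₀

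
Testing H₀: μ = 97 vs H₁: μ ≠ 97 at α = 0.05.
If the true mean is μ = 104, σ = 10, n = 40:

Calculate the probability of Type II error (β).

SE = σ/√n = 10/√40 = 1.5811
Critical values: μ₀ ± z_0.025×SE = 97 ± 1.960×1.5811
Acceptance region: (93.9010, 100.0990)
Under H₁ (μ = 104): z_high = (100.0990 - 104)/1.5811 = -2.4673, z_low = (93.9010 - 104)/1.5811 = -6.3873
β = P(not reject | H₁) = Φ(-2.4673) - Φ(-6.3873) ≈ 0.0068

Answer: β ≈ 0.0068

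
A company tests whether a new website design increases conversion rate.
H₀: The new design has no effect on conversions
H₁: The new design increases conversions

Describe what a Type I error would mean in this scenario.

Answer: Switching to a new design that doesn't actually help

Derivation:
Type I error: rejecting H₀ when it is actually true (false positive).
Type II error: failing to reject H₀ when H₁ is actually true (false negative).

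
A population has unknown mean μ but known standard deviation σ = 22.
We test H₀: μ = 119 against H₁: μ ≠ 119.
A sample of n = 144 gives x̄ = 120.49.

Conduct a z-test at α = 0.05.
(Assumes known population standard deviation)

Answer: z = 0.8127, fail to reject H₀

Derivation:
Standard error: SE = σ/√n = 22/√144 = 1.8333
z-statistic: z = (x̄ - μ₀)/SE = (120.49 - 119)/1.8333 = 0.8127
Critical value: ±1.960
p-value = 0.4164
Decision: fail to reject H₀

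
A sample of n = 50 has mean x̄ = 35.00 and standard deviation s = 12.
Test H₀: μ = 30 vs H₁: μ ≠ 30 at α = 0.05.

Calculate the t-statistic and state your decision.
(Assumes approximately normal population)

df = n - 1 = 49
SE = s/√n = 12/√50 = 1.6971
t = (x̄ - μ₀)/SE = (35.00 - 30)/1.6971 = 2.9462
Critical value: t_{0.025,49} = ±2.010
p-value ≈ 0.0049
Decision: reject H₀

Answer: t = 2.9462, reject H₀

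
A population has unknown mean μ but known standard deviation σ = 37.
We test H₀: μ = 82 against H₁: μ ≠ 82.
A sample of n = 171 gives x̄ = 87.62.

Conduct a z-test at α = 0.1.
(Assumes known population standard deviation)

Answer: z = 1.9862, reject H₀

Derivation:
Standard error: SE = σ/√n = 37/√171 = 2.8295
z-statistic: z = (x̄ - μ₀)/SE = (87.62 - 82)/2.8295 = 1.9862
Critical value: ±1.645
p-value = 0.0470
Decision: reject H₀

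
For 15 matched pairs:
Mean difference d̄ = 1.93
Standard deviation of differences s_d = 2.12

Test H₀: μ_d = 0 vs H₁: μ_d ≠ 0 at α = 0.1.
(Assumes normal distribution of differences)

df = n - 1 = 14
SE = s_d/√n = 2.12/√15 = 0.5474
t = d̄/SE = 1.93/0.5474 = 3.5258
Critical value: t_{0.05,14} = ±1.761
p-value ≈ 0.0034
Decision: reject H₀

Answer: t = 3.5258, reject H₀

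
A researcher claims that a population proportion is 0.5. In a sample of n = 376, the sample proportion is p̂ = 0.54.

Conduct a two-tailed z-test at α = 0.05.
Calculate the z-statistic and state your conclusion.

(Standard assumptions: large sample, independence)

H₀: p = 0.5, H₁: p ≠ 0.5
Standard error: SE = √(p₀(1-p₀)/n) = √(0.5×0.5/376) = 0.025786
z-statistic: z = (p̂ - p₀)/SE = (0.54 - 0.5)/0.025786 = 1.5512
Critical value: z_0.025 = ±1.960
p-value = 0.1209
Decision: fail to reject H₀ at α = 0.05

Answer: z = 1.5512, fail to reject H₀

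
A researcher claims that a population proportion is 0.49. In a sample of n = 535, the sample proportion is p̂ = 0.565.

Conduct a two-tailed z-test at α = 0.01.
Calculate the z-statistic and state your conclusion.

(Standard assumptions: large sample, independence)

Answer: z = 3.4701, reject H₀

Derivation:
H₀: p = 0.49, H₁: p ≠ 0.49
Standard error: SE = √(p₀(1-p₀)/n) = √(0.49×0.51/535) = 0.021613
z-statistic: z = (p̂ - p₀)/SE = (0.565 - 0.49)/0.021613 = 3.4701
Critical value: z_0.005 = ±2.576
p-value = 0.0005
Decision: reject H₀ at α = 0.01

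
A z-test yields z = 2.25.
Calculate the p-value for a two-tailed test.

Answer: p-value ≈ 0.0244

Derivation:
For z = 2.25:
p = 2×P(Z > |2.25|) = 2×(1 - Φ(2.25)) = 0.0244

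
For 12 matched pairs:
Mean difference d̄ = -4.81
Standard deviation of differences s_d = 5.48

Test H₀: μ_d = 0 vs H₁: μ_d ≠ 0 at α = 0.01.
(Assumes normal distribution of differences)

df = n - 1 = 11
SE = s_d/√n = 5.48/√12 = 1.5819
t = d̄/SE = -4.81/1.5819 = -3.0406
Critical value: t_{0.005,11} = ±3.106
p-value ≈ 0.0112
Decision: fail to reject H₀

Answer: t = -3.0406, fail to reject H₀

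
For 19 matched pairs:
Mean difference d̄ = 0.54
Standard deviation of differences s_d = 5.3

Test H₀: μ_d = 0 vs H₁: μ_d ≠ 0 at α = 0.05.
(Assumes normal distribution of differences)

df = n - 1 = 18
SE = s_d/√n = 5.3/√19 = 1.2159
t = d̄/SE = 0.54/1.2159 = 0.4441
Critical value: t_{0.025,18} = ±2.101
p-value ≈ 0.6623
Decision: fail to reject H₀

Answer: t = 0.4441, fail to reject H₀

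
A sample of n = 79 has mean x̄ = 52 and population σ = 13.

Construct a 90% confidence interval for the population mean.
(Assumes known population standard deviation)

Answer: (49.5940, 54.4060)

Derivation:
Confidence level: 90%, α = 0.1
z_0.05 = 1.645
SE = σ/√n = 13/√79 = 1.4626
Margin of error = 1.645 × 1.4626 = 2.4060
CI: x̄ ± margin = 52 ± 2.4060
CI: (49.5940, 54.4060)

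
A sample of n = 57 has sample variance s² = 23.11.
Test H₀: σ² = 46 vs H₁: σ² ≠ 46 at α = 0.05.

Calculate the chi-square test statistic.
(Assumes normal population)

Answer: χ² = 28.1339, reject H₀

Derivation:
df = n - 1 = 56
χ² = (n-1)s²/σ₀² = 56×23.11/46 = 28.1339
Critical values: χ²_{0.975,56} = 37.212, χ²_{0.025,56} = 78.567
Rejection region: χ² < 37.212 or χ² > 78.567
Decision: reject H₀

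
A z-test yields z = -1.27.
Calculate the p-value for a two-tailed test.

Answer: p-value ≈ 0.2041

Derivation:
For z = -1.27:
p = 2×P(Z > |-1.27|) = 2×(1 - Φ(1.27)) = 0.2041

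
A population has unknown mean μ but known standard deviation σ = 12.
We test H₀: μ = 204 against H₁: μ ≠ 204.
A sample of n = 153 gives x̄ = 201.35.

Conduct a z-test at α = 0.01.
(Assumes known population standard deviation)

Answer: z = -2.7317, reject H₀

Derivation:
Standard error: SE = σ/√n = 12/√153 = 0.9701
z-statistic: z = (x̄ - μ₀)/SE = (201.35 - 204)/0.9701 = -2.7317
Critical value: ±2.576
p-value = 0.0063
Decision: reject H₀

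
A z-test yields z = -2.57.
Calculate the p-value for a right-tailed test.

Answer: p-value ≈ 0.9949

Derivation:
For z = -2.57:
p = P(Z > -2.57) = 1 - Φ(-2.57) = 0.9949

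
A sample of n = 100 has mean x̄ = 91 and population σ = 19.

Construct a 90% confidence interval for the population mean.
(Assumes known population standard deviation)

Answer: (87.8745, 94.1255)

Derivation:
Confidence level: 90%, α = 0.1
z_0.05 = 1.645
SE = σ/√n = 19/√100 = 1.9000
Margin of error = 1.645 × 1.9000 = 3.1255
CI: x̄ ± margin = 91 ± 3.1255
CI: (87.8745, 94.1255)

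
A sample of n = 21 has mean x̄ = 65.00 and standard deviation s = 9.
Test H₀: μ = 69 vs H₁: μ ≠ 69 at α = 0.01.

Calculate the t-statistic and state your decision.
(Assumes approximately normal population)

df = n - 1 = 20
SE = s/√n = 9/√21 = 1.9640
t = (x̄ - μ₀)/SE = (65.00 - 69)/1.9640 = -2.0367
Critical value: t_{0.005,20} = ±2.845
p-value ≈ 0.0551
Decision: fail to reject H₀

Answer: t = -2.0367, fail to reject H₀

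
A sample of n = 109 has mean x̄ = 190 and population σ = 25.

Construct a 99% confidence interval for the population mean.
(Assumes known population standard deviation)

Answer: (183.8315, 196.1685)

Derivation:
Confidence level: 99%, α = 0.01
z_0.005 = 2.576
SE = σ/√n = 25/√109 = 2.3946
Margin of error = 2.576 × 2.3946 = 6.1685
CI: x̄ ± margin = 190 ± 6.1685
CI: (183.8315, 196.1685)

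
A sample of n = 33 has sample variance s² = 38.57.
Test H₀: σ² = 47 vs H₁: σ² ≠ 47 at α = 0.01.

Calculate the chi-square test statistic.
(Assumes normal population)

Answer: χ² = 26.2604, fail to reject H₀

Derivation:
df = n - 1 = 32
χ² = (n-1)s²/σ₀² = 32×38.57/47 = 26.2604
Critical values: χ²_{0.995,32} = 15.134, χ²_{0.005,32} = 56.328
Rejection region: χ² < 15.134 or χ² > 56.328
Decision: fail to reject H₀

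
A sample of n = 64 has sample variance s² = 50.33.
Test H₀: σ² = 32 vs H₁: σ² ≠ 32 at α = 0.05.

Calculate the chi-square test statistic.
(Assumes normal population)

df = n - 1 = 63
χ² = (n-1)s²/σ₀² = 63×50.33/32 = 99.0872
Critical values: χ²_{0.975,63} = 42.950, χ²_{0.025,63} = 86.830
Rejection region: χ² < 42.950 or χ² > 86.830
Decision: reject H₀

Answer: χ² = 99.0872, reject H₀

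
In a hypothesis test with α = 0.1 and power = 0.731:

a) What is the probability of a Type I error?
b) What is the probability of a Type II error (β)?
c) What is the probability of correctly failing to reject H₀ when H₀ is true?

a) Type I error probability = α = 0.1
b) Power = P(reject H₀ | H₁ true) = 1 - β = 0.731, so Type II error probability = β = 1 - Power = 0.269
c) P(fail to reject H₀ | H₀ true) = 1 - α = 0.9

Answer: a) 0.1, b) 0.269, c) 0.9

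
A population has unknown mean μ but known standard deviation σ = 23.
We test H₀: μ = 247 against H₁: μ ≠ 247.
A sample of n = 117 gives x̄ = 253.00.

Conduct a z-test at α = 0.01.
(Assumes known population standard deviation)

Answer: z = 2.8217, reject H₀

Derivation:
Standard error: SE = σ/√n = 23/√117 = 2.1264
z-statistic: z = (x̄ - μ₀)/SE = (253.00 - 247)/2.1264 = 2.8217
Critical value: ±2.576
p-value = 0.0048
Decision: reject H₀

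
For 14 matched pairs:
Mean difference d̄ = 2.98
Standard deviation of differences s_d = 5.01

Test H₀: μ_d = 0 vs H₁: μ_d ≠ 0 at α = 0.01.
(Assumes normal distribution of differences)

Answer: t = 2.2255, fail to reject H₀

Derivation:
df = n - 1 = 13
SE = s_d/√n = 5.01/√14 = 1.3390
t = d̄/SE = 2.98/1.3390 = 2.2255
Critical value: t_{0.005,13} = ±3.012
p-value ≈ 0.0444
Decision: fail to reject H₀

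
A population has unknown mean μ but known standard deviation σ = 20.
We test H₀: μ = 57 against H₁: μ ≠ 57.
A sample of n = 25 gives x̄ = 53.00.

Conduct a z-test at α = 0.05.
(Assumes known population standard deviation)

Answer: z = -1.0000, fail to reject H₀

Derivation:
Standard error: SE = σ/√n = 20/√25 = 4.0000
z-statistic: z = (x̄ - μ₀)/SE = (53.00 - 57)/4.0000 = -1.0000
Critical value: ±1.960
p-value = 0.3173
Decision: fail to reject H₀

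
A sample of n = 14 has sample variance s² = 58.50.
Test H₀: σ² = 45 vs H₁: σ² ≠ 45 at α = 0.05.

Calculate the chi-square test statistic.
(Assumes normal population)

Answer: χ² = 16.9000, fail to reject H₀

Derivation:
df = n - 1 = 13
χ² = (n-1)s²/σ₀² = 13×58.50/45 = 16.9000
Critical values: χ²_{0.975,13} = 5.009, χ²_{0.025,13} = 24.736
Rejection region: χ² < 5.009 or χ² > 24.736
Decision: fail to reject H₀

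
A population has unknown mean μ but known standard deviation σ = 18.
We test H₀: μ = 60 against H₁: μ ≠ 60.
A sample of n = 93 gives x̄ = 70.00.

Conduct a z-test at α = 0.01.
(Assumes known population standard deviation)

Answer: z = 5.3576, reject H₀

Derivation:
Standard error: SE = σ/√n = 18/√93 = 1.8665
z-statistic: z = (x̄ - μ₀)/SE = (70.00 - 60)/1.8665 = 5.3576
Critical value: ±2.576
p-value < 0.0001
Decision: reject H₀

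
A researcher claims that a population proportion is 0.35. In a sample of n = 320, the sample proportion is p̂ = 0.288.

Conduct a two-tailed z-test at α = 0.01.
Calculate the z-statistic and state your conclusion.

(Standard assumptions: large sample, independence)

Answer: z = -2.3253, fail to reject H₀

Derivation:
H₀: p = 0.35, H₁: p ≠ 0.35
Standard error: SE = √(p₀(1-p₀)/n) = √(0.35×0.65/320) = 0.026663
z-statistic: z = (p̂ - p₀)/SE = (0.288 - 0.35)/0.026663 = -2.3253
Critical value: z_0.005 = ±2.576
p-value = 0.0201
Decision: fail to reject H₀ at α = 0.01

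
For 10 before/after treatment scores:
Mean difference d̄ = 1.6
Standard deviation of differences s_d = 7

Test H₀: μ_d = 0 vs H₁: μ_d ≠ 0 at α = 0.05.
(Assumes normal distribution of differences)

Answer: t = 0.7228, fail to reject H₀

Derivation:
df = n - 1 = 9
SE = s_d/√n = 7/√10 = 2.2136
t = d̄/SE = 1.6/2.2136 = 0.7228
Critical value: t_{0.025,9} = ±2.262
p-value ≈ 0.4882
Decision: fail to reject H₀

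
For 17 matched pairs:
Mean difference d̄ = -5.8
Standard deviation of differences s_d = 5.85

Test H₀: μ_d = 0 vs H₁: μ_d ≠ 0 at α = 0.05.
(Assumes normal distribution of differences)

df = n - 1 = 16
SE = s_d/√n = 5.85/√17 = 1.4188
t = d̄/SE = -5.8/1.4188 = -4.0880
Critical value: t_{0.025,16} = ±2.120
p-value ≈ 0.0009
Decision: reject H₀

Answer: t = -4.0880, reject H₀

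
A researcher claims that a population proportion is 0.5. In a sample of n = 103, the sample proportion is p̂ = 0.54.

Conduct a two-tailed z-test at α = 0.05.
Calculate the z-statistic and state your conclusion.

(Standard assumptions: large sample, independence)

H₀: p = 0.5, H₁: p ≠ 0.5
Standard error: SE = √(p₀(1-p₀)/n) = √(0.5×0.5/103) = 0.049266
z-statistic: z = (p̂ - p₀)/SE = (0.54 - 0.5)/0.049266 = 0.8119
Critical value: z_0.025 = ±1.960
p-value = 0.4168
Decision: fail to reject H₀ at α = 0.05

Answer: z = 0.8119, fail to reject H₀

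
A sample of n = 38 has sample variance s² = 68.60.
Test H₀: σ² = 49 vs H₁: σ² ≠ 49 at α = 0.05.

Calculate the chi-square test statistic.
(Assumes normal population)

Answer: χ² = 51.8000, fail to reject H₀

Derivation:
df = n - 1 = 37
χ² = (n-1)s²/σ₀² = 37×68.60/49 = 51.8000
Critical values: χ²_{0.975,37} = 22.106, χ²_{0.025,37} = 55.668
Rejection region: χ² < 22.106 or χ² > 55.668
Decision: fail to reject H₀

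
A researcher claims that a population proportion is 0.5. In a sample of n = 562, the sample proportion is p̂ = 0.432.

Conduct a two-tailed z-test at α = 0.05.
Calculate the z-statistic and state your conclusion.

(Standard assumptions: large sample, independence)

H₀: p = 0.5, H₁: p ≠ 0.5
Standard error: SE = √(p₀(1-p₀)/n) = √(0.5×0.5/562) = 0.021091
z-statistic: z = (p̂ - p₀)/SE = (0.432 - 0.5)/0.021091 = -3.2241
Critical value: z_0.025 = ±1.960
p-value = 0.0013
Decision: reject H₀ at α = 0.05

Answer: z = -3.2241, reject H₀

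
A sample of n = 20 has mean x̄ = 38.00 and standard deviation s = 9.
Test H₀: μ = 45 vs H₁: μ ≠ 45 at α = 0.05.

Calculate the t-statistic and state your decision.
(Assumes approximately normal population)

Answer: t = -3.4783, reject H₀

Derivation:
df = n - 1 = 19
SE = s/√n = 9/√20 = 2.0125
t = (x̄ - μ₀)/SE = (38.00 - 45)/2.0125 = -3.4783
Critical value: t_{0.025,19} = ±2.093
p-value ≈ 0.0025
Decision: reject H₀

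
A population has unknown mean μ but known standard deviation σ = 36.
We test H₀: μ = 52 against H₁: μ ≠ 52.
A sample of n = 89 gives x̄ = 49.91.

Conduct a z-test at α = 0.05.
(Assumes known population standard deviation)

Standard error: SE = σ/√n = 36/√89 = 3.8160
z-statistic: z = (x̄ - μ₀)/SE = (49.91 - 52)/3.8160 = -0.5477
Critical value: ±1.960
p-value = 0.5839
Decision: fail to reject H₀

Answer: z = -0.5477, fail to reject H₀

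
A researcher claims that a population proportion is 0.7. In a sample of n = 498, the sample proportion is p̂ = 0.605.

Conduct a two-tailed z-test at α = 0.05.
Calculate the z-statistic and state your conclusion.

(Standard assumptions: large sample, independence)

H₀: p = 0.7, H₁: p ≠ 0.7
Standard error: SE = √(p₀(1-p₀)/n) = √(0.7×0.3/498) = 0.020535
z-statistic: z = (p̂ - p₀)/SE = (0.605 - 0.7)/0.020535 = -4.6262
Critical value: z_0.025 = ±1.960
p-value < 0.0001
Decision: reject H₀ at α = 0.05

Answer: z = -4.6262, reject H₀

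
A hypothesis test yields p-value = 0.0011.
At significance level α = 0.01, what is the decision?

Compare p-value to α:
0.0011 < 0.01
Decision: reject H₀

Answer: reject H₀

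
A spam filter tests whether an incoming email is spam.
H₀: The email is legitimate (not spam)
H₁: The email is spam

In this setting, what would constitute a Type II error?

Answer: Letting a spam email through to the inbox

Derivation:
A Type I error (probability α) occurs when we reject a true H₀.
A Type II error (probability β) occurs when we fail to reject a false H₀.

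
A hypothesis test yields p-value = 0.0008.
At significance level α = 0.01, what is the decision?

Compare p-value to α:
0.0008 < 0.01
Decision: reject H₀

Answer: reject H₀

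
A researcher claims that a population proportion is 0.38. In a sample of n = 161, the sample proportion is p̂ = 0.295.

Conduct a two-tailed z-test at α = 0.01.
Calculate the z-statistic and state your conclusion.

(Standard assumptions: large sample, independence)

Answer: z = -2.2220, fail to reject H₀

Derivation:
H₀: p = 0.38, H₁: p ≠ 0.38
Standard error: SE = √(p₀(1-p₀)/n) = √(0.38×0.62/161) = 0.038254
z-statistic: z = (p̂ - p₀)/SE = (0.295 - 0.38)/0.038254 = -2.2220
Critical value: z_0.005 = ±2.576
p-value = 0.0263
Decision: fail to reject H₀ at α = 0.01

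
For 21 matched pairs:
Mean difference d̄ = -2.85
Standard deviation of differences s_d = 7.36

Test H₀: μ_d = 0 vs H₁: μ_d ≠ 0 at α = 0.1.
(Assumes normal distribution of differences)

df = n - 1 = 20
SE = s_d/√n = 7.36/√21 = 1.6061
t = d̄/SE = -2.85/1.6061 = -1.7745
Critical value: t_{0.05,20} = ±1.725
p-value ≈ 0.0912
Decision: reject H₀

Answer: t = -1.7745, reject H₀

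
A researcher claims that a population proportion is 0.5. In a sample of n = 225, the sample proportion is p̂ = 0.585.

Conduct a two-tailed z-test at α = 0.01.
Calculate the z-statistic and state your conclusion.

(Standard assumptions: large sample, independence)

Answer: z = 2.5500, fail to reject H₀

Derivation:
H₀: p = 0.5, H₁: p ≠ 0.5
Standard error: SE = √(p₀(1-p₀)/n) = √(0.5×0.5/225) = 0.033333
z-statistic: z = (p̂ - p₀)/SE = (0.585 - 0.5)/0.033333 = 2.5500
Critical value: z_0.005 = ±2.576
p-value = 0.0108
Decision: fail to reject H₀ at α = 0.01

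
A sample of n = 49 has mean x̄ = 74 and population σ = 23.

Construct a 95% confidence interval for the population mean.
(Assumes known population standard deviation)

Confidence level: 95%, α = 0.05
z_0.025 = 1.960
SE = σ/√n = 23/√49 = 3.2857
Margin of error = 1.960 × 3.2857 = 6.4400
CI: x̄ ± margin = 74 ± 6.4400
CI: (67.5600, 80.4400)

Answer: (67.5600, 80.4400)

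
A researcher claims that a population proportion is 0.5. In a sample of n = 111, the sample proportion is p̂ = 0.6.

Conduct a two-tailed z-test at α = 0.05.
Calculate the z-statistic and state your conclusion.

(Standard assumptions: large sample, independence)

H₀: p = 0.5, H₁: p ≠ 0.5
Standard error: SE = √(p₀(1-p₀)/n) = √(0.5×0.5/111) = 0.047458
z-statistic: z = (p̂ - p₀)/SE = (0.6 - 0.5)/0.047458 = 2.1071
Critical value: z_0.025 = ±1.960
p-value = 0.0351
Decision: reject H₀ at α = 0.05

Answer: z = 2.1071, reject H₀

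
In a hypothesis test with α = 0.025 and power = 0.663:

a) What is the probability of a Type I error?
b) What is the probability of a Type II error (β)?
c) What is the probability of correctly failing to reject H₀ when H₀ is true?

Answer: a) 0.025, b) 0.337, c) 0.975

Derivation:
a) Type I error probability = α = 0.025
b) Power = P(reject H₀ | H₁ true) = 1 - β = 0.663, so Type II error probability = β = 1 - Power = 0.337
c) P(fail to reject H₀ | H₀ true) = 1 - α = 0.975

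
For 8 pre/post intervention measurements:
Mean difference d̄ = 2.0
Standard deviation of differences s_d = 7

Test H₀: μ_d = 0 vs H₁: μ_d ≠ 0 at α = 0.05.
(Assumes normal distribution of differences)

Answer: t = 0.8081, fail to reject H₀

Derivation:
df = n - 1 = 7
SE = s_d/√n = 7/√8 = 2.4749
t = d̄/SE = 2.0/2.4749 = 0.8081
Critical value: t_{0.025,7} = ±2.365
p-value ≈ 0.4456
Decision: fail to reject H₀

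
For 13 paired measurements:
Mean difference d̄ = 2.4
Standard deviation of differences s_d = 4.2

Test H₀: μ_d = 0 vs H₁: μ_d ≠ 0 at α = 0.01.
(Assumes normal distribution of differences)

df = n - 1 = 12
SE = s_d/√n = 4.2/√13 = 1.1649
t = d̄/SE = 2.4/1.1649 = 2.0603
Critical value: t_{0.005,12} = ±3.055
p-value ≈ 0.0617
Decision: fail to reject H₀

Answer: t = 2.0603, fail to reject H₀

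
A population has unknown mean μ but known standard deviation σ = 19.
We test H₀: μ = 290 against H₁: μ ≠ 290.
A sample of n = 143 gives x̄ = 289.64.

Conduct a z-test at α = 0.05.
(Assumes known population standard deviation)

Answer: z = -0.2266, fail to reject H₀

Derivation:
Standard error: SE = σ/√n = 19/√143 = 1.5889
z-statistic: z = (x̄ - μ₀)/SE = (289.64 - 290)/1.5889 = -0.2266
Critical value: ±1.960
p-value = 0.8207
Decision: fail to reject H₀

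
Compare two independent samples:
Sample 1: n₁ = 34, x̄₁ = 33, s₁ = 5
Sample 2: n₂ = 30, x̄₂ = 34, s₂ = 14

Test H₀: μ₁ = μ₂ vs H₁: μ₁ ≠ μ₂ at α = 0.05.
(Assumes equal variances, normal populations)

Answer: t = -0.3896, fail to reject H₀

Derivation:
Pooled variance: s²_p = [33×5² + 29×14²]/(62) = 104.9839
s_p = 10.2462
SE = s_p×√(1/n₁ + 1/n₂) = 10.2462×√(1/34 + 1/30) = 2.5666
t = (x̄₁ - x̄₂)/SE = (33 - 34)/2.5666 = -0.3896
df = 62, t-critical = ±1.999
Decision: fail to reject H₀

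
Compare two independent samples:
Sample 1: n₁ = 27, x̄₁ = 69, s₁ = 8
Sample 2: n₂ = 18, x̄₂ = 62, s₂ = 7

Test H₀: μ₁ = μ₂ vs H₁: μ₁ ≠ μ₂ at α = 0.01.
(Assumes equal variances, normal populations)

Answer: t = 3.0188, reject H₀

Derivation:
Pooled variance: s²_p = [26×8² + 17×7²]/(43) = 58.0698
s_p = 7.6204
SE = s_p×√(1/n₁ + 1/n₂) = 7.6204×√(1/27 + 1/18) = 2.3188
t = (x̄₁ - x̄₂)/SE = (69 - 62)/2.3188 = 3.0188
df = 43, t-critical = ±2.695
Decision: reject H₀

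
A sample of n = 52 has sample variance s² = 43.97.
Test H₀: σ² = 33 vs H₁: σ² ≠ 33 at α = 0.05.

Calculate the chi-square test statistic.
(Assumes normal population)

df = n - 1 = 51
χ² = (n-1)s²/σ₀² = 51×43.97/33 = 67.9536
Critical values: χ²_{0.975,51} = 33.162, χ²_{0.025,51} = 72.616
Rejection region: χ² < 33.162 or χ² > 72.616
Decision: fail to reject H₀

Answer: χ² = 67.9536, fail to reject H₀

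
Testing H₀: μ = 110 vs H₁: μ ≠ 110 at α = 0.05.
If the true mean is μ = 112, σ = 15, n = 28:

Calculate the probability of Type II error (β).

Answer: β ≈ 0.8913

Derivation:
SE = σ/√n = 15/√28 = 2.8347
Critical values: μ₀ ± z_0.025×SE = 110 ± 1.960×2.8347
Acceptance region: (104.4440, 115.5560)
Under H₁ (μ = 112): z_high = (115.5560 - 112)/2.8347 = 1.2545, z_low = (104.4440 - 112)/2.8347 = -2.6655
β = P(not reject | H₁) = Φ(1.2545) - Φ(-2.6655) ≈ 0.8913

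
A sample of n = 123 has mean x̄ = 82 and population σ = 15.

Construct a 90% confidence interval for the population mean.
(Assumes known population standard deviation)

Answer: (79.7751, 84.2249)

Derivation:
Confidence level: 90%, α = 0.1
z_0.05 = 1.645
SE = σ/√n = 15/√123 = 1.3525
Margin of error = 1.645 × 1.3525 = 2.2249
CI: x̄ ± margin = 82 ± 2.2249
CI: (79.7751, 84.2249)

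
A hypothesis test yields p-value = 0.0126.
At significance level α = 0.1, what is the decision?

Answer: reject H₀

Derivation:
Compare p-value to α:
0.0126 < 0.1
Decision: reject H₀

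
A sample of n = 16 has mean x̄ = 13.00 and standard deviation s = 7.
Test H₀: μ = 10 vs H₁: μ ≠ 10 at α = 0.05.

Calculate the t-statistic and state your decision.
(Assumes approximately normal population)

Answer: t = 1.7143, fail to reject H₀

Derivation:
df = n - 1 = 15
SE = s/√n = 7/√16 = 1.7500
t = (x̄ - μ₀)/SE = (13.00 - 10)/1.7500 = 1.7143
Critical value: t_{0.025,15} = ±2.131
p-value ≈ 0.1071
Decision: fail to reject H₀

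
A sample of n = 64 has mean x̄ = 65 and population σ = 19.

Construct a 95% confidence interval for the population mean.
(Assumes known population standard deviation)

Confidence level: 95%, α = 0.05
z_0.025 = 1.960
SE = σ/√n = 19/√64 = 2.3750
Margin of error = 1.960 × 2.3750 = 4.6550
CI: x̄ ± margin = 65 ± 4.6550
CI: (60.3450, 69.6550)

Answer: (60.3450, 69.6550)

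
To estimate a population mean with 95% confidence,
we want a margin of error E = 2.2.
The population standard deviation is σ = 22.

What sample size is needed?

Answer: n = 385

Derivation:
z_0.025 = 1.960
n = (z×σ/E)² = (1.960×22/2.2)²
n = 384.1600
Round up: n = 385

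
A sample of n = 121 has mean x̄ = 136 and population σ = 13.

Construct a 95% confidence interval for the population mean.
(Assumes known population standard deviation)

Answer: (133.6837, 138.3163)

Derivation:
Confidence level: 95%, α = 0.05
z_0.025 = 1.960
SE = σ/√n = 13/√121 = 1.1818
Margin of error = 1.960 × 1.1818 = 2.3163
CI: x̄ ± margin = 136 ± 2.3163
CI: (133.6837, 138.3163)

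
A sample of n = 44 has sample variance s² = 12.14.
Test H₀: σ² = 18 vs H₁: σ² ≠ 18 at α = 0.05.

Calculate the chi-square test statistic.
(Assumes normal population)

df = n - 1 = 43
χ² = (n-1)s²/σ₀² = 43×12.14/18 = 29.0011
Critical values: χ²_{0.975,43} = 26.785, χ²_{0.025,43} = 62.990
Rejection region: χ² < 26.785 or χ² > 62.990
Decision: fail to reject H₀

Answer: χ² = 29.0011, fail to reject H₀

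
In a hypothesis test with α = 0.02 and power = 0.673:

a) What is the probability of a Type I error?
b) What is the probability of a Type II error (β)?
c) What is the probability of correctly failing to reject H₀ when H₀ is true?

a) Type I error probability = α = 0.02
b) Power = P(reject H₀ | H₁ true) = 1 - β = 0.673, so Type II error probability = β = 1 - Power = 0.327
c) P(fail to reject H₀ | H₀ true) = 1 - α = 0.98

Answer: a) 0.02, b) 0.327, c) 0.98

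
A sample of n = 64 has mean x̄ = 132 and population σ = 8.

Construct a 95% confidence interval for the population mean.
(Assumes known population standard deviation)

Answer: (130.0400, 133.9600)

Derivation:
Confidence level: 95%, α = 0.05
z_0.025 = 1.960
SE = σ/√n = 8/√64 = 1.0000
Margin of error = 1.960 × 1.0000 = 1.9600
CI: x̄ ± margin = 132 ± 1.9600
CI: (130.0400, 133.9600)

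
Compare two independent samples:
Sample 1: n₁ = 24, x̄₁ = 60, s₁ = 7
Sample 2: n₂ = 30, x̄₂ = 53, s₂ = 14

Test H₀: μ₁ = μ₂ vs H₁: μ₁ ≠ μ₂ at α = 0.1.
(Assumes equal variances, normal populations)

Answer: t = 2.2334, reject H₀

Derivation:
Pooled variance: s²_p = [23×7² + 29×14²]/(52) = 130.9808
s_p = 11.4447
SE = s_p×√(1/n₁ + 1/n₂) = 11.4447×√(1/24 + 1/30) = 3.1343
t = (x̄₁ - x̄₂)/SE = (60 - 53)/3.1343 = 2.2334
df = 52, t-critical = ±1.675
Decision: reject H₀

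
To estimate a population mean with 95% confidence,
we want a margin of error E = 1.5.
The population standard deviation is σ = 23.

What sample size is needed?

Answer: n = 904

Derivation:
z_0.025 = 1.960
n = (z×σ/E)² = (1.960×23/1.5)²
n = 903.2028
Round up: n = 904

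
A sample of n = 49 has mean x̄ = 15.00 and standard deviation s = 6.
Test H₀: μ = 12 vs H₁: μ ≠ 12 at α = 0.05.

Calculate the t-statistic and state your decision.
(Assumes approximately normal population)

df = n - 1 = 48
SE = s/√n = 6/√49 = 0.8571
t = (x̄ - μ₀)/SE = (15.00 - 12)/0.8571 = 3.5002
Critical value: t_{0.025,48} = ±2.011
p-value ≈ 0.0010
Decision: reject H₀

Answer: t = 3.5002, reject H₀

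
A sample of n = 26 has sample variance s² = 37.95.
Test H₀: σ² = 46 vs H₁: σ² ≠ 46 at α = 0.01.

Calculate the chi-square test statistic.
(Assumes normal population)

Answer: χ² = 20.6250, fail to reject H₀

Derivation:
df = n - 1 = 25
χ² = (n-1)s²/σ₀² = 25×37.95/46 = 20.6250
Critical values: χ²_{0.995,25} = 10.520, χ²_{0.005,25} = 46.928
Rejection region: χ² < 10.520 or χ² > 46.928
Decision: fail to reject H₀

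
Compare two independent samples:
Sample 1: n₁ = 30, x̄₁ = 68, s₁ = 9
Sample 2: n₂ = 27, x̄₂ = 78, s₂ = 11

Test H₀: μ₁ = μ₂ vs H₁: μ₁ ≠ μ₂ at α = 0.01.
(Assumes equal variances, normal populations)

Pooled variance: s²_p = [29×9² + 26×11²]/(55) = 99.9091
s_p = 9.9955
SE = s_p×√(1/n₁ + 1/n₂) = 9.9955×√(1/30 + 1/27) = 2.6515
t = (x̄₁ - x̄₂)/SE = (68 - 78)/2.6515 = -3.7715
df = 55, t-critical = ±2.668
Decision: reject H₀

Answer: t = -3.7715, reject H₀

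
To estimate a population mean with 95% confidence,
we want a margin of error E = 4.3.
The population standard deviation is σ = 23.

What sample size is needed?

Answer: n = 110

Derivation:
z_0.025 = 1.960
n = (z×σ/E)² = (1.960×23/4.3)²
n = 109.9084
Round up: n = 110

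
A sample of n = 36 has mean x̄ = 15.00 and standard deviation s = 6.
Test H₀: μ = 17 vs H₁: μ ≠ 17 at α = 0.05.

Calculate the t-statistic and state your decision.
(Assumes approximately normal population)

Answer: t = -2.0000, fail to reject H₀

Derivation:
df = n - 1 = 35
SE = s/√n = 6/√36 = 1.0000
t = (x̄ - μ₀)/SE = (15.00 - 17)/1.0000 = -2.0000
Critical value: t_{0.025,35} = ±2.030
p-value ≈ 0.0533
Decision: fail to reject H₀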